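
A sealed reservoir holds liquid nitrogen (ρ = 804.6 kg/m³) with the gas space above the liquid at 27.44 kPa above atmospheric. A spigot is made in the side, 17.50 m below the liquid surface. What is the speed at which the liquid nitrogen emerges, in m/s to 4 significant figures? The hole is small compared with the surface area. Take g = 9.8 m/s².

20.28 m/s

Take point 1 at the surface (v₁ ≈ 0) and point 2 at the hole (at atmospheric pressure). Bernoulli: P₁ + ρg h = P_atm + ½ρv₂².
With P₁ − P_atm = 27440 Pa, v₂ = √(2gh + 2ΔP/ρ) = √(2·9.8·17.50 + 2·27440/804.6) = 20.28 m/s.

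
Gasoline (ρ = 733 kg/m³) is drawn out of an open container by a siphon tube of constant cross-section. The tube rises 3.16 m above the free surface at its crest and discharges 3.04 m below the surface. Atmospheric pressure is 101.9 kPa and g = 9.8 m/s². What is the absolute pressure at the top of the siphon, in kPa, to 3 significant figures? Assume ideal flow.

The outlet speed comes from Torricelli: v = √(2g·3.04) = 7.72 m/s.
With constant cross-section the crest speed equals v; applying Bernoulli from the surface up to the crest, P_top = P_atm − ½ρv² − ρg·h_top.
P_top = 101900 − ½·733·7.72² − 733·9.8·3.16 = 57400 Pa.

57.4 kPa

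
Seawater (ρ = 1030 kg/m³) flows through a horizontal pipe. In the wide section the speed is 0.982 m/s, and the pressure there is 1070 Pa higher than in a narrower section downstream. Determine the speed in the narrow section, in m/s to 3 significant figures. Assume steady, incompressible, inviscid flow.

With h₁ = h₂, rearranging Bernoulli gives v₂ = √(v₁² + 2ΔP/ρ).
v₂ = √(0.982² + 2·1070/1030) = √(0.964 + 2.08) = 1.74 m/s.

1.74 m/s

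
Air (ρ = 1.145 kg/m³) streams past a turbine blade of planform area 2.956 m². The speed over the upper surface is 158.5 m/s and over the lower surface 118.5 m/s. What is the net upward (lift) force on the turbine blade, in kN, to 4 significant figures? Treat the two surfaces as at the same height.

With equal heights on the two surfaces, Bernoulli gives P_lower − P_upper = ½ρ(v_upper² − v_lower²).
ΔP = ½·1.145·(158.5² − 118.5²) = 6343 Pa.
Lift = ΔP · A = 6343 × 2.956 = 18750 N.

18.75 kN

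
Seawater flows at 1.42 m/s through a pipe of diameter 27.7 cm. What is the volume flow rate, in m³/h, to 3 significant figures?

308 m³/h

Q = A·v = 0.0603 m² × 1.42 m/s = 0.0856 m³/s.
Converting: 0.0856 m³/s × 3600 = 308 m³/h.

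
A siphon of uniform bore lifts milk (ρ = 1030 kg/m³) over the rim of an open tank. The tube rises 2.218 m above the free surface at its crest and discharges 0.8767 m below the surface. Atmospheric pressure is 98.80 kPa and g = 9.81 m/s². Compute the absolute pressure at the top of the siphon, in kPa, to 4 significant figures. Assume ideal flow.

Bernoulli surface→outlet gives ½v² = g·h_out, so v = √(2·9.81·0.8767) = 4.147 m/s.
With constant cross-section the crest speed equals v; applying Bernoulli from the surface up to the crest, P_top = P_atm − ½ρv² − ρg·h_top.
P_top = 98800 − ½·1030·4.147² − 1030·9.81·2.218 = 67530 Pa.

P_top = 67.53 kPa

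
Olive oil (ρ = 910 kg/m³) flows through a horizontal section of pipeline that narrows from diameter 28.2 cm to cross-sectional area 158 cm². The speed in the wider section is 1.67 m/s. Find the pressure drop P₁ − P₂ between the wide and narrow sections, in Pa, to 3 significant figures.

ΔP ≈ 18600 Pa

Continuity gives A₁v₁ = A₂v₂, so v₂ = (625 cm²)/(158 cm²) × 1.67 m/s = 6.60 m/s.
Bernoulli (h₁ = h₂): P₁ − P₂ = ½ρ(v₂² − v₁²).
P₁ − P₂ = ½·910·(6.60² − 1.67²) = ½·910·40.8 = 18600 Pa.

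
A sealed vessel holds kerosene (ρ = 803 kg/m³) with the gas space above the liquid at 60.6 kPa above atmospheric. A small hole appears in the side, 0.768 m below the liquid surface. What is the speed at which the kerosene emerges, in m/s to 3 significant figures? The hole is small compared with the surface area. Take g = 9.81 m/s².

v ≈ 12.9 m/s

Take point 1 at the surface (v₁ ≈ 0) and point 2 at the hole (at atmospheric pressure). Bernoulli: P₁ + ρg h = P_atm + ½ρv₂².
With P₁ − P_atm = 60600 Pa, v₂ = √(2gh + 2ΔP/ρ) = √(2·9.81·0.768 + 2·60600/803) = 12.9 m/s.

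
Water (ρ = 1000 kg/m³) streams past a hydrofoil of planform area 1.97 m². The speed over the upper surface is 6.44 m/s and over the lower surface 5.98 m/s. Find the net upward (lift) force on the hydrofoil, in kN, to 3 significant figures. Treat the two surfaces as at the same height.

5.63 kN

From P + ½ρv² = const at equal height, P_low − P_up = ½ρ(v_up² − v_low²).
ΔP = ½·1000·(6.44² − 5.98²) = 2860 Pa.
Lift = ΔP · A = 2860 × 1.97 = 5630 N.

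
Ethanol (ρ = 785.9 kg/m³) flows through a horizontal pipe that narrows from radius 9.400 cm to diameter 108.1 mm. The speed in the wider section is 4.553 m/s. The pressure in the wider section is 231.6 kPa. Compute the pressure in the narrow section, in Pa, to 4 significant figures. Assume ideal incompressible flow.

The volume flow rate is constant, so v₂ = (A₁/A₂)v₁ = (277.6/91.78)·4.553 = 13.77 m/s.
The pipe is horizontal, so Bernoulli reduces to P₁ + ½ρv₁² = P₂ + ½ρv₂².
P₂ = P₁ − ½ρ(v₂² − v₁²) = 231600 − ½·785.9·(13.77² − 4.553²) = 231600 − 66370 = 165200 Pa.

165200 Pa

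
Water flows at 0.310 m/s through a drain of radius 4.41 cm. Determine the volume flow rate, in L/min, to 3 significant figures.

Q ≈ 114 L/min

Q = A·v = 0.00611 m² × 0.310 m/s = 0.00189 m³/s.
Converting: 0.00189 m³/s × 60000 = 114 L/min.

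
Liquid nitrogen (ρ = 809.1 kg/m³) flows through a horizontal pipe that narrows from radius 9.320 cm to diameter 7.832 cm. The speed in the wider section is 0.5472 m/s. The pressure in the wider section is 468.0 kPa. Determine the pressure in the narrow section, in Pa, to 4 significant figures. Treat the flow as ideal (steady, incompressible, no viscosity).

Mass conservation (A₁v₁ = A₂v₂) gives v₂ = 0.5472 × 272.9/48.18 = 3.100 m/s.
Bernoulli (h₁ = h₂): P₁ − P₂ = ½ρ(v₂² − v₁²).
P₂ = P₁ − ½ρ(v₂² − v₁²) = 468000 − ½·809.1·(3.100² − 0.5472²) = 468000 − 3765 = 464200 Pa.

464200 Pa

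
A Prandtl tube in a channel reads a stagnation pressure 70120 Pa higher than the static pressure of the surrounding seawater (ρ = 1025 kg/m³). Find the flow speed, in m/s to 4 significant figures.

v ≈ 11.70 m/s

The dynamic pressure equals the rise in static pressure at the stagnation point: ΔP = ½ρv².
v = √(2ΔP/ρ) = √(2·70120/1025) = 11.70 m/s.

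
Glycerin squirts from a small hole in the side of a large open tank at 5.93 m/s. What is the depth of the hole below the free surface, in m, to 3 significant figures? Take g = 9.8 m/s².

Torricelli: v = √(2gh), so h = v²/(2g).
h = 5.93²/(2·9.8) = 35.2/19.60 = 1.79 m.

h ≈ 1.79 m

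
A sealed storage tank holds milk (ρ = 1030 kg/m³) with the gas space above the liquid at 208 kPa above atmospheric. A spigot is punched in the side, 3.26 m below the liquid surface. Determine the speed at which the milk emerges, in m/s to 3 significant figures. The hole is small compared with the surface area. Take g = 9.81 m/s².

Take point 1 at the surface (v₁ ≈ 0) and point 2 at the hole (at atmospheric pressure). Bernoulli: P₁ + ρg h = P_atm + ½ρv₂².
With P₁ − P_atm = 208000 Pa, v₂ = √(2gh + 2ΔP/ρ) = √(2·9.81·3.26 + 2·208000/1030) = 21.6 m/s.

21.6 m/s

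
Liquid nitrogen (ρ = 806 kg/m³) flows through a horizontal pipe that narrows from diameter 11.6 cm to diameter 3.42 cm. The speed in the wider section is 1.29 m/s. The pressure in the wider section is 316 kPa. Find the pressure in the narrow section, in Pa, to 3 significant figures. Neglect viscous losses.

The volume flow rate is constant, so v₂ = (A₁/A₂)v₁ = (106/9.19)·1.29 = 14.8 m/s.
Bernoulli (h₁ = h₂): P₁ − P₂ = ½ρ(v₂² − v₁²).
P₂ = P₁ − ½ρ(v₂² − v₁²) = 316000 − ½·806·(14.8² − 1.29²) = 316000 − 88100 = 228000 Pa.

P₂ = 228000 Pa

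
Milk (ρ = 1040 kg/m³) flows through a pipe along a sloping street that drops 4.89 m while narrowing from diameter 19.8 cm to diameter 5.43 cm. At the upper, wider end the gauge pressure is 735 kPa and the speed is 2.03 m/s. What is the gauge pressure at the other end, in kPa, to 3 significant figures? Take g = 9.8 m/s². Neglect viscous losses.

Continuity gives A₁v₁ = A₂v₂, so v₂ = (308 cm²)/(23.2 cm²) × 2.03 m/s = 27.0 m/s.
Bernoulli: P₁ + ½ρv₁² + ρg h₁ = P₂ + ½ρv₂² + ρg h₂, so P₂ = P₁ + ½ρ(v₁² − v₂²) − ρg(h₂ − h₁).
P₂ = 735000 + ½·1040·(2.03² − 27.0²) − 1040·9.8·(−4.89) = 735000 + (-377000) − (-49800) = 408000 Pa.

P₂ ≈ 408 kPa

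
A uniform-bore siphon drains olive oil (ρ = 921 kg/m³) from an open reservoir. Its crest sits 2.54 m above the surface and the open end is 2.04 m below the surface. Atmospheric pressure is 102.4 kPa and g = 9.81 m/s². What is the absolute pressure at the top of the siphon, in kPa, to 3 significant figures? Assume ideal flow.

The outlet speed comes from Torricelli: v = √(2g·2.04) = 6.33 m/s.
The bore is uniform, so the speed at the crest is the same v. Bernoulli surface→crest: P_atm = P_top + ½ρv² + ρg·h_top.
P_top = 102400 − ½·921·6.33² − 921·9.81·2.54 = 61000 Pa.

P_top ≈ 61.0 kPa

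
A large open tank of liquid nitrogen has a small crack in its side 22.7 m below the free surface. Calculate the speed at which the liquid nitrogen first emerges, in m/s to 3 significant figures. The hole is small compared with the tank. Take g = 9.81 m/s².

v ≈ 21.1 m/s

The surface is effectively still and both ends are open, so ½v² = gh and v = √(2·9.81·22.7) = 21.1 m/s.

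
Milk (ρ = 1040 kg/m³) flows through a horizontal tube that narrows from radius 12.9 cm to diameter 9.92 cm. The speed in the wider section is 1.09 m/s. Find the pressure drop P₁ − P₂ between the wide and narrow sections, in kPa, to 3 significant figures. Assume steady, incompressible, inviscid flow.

By continuity, v₂ = v₁·A₁/A₂ = 1.09·(523/77.3) = 7.37 m/s.
The pipe is horizontal, so Bernoulli reduces to P₁ + ½ρv₁² = P₂ + ½ρv₂².
P₁ − P₂ = ½·1040·(7.37² − 1.09²) = ½·1040·53.2 = 27600 Pa.

ΔP ≈ 27.6 kPa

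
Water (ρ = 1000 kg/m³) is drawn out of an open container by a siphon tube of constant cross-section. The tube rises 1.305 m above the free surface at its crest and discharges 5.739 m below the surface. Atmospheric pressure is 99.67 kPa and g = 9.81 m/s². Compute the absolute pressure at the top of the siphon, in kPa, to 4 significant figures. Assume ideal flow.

P_top = 30.57 kPa

From the surface to the outlet (both open to atmosphere, surface at rest): v = √(2g·h_out) = √(2·9.81·5.739) = 10.61 m/s.
With constant cross-section the crest speed equals v; applying Bernoulli from the surface up to the crest, P_top = P_atm − ½ρv² − ρg·h_top.
P_top = 99670 − ½·1000·10.61² − 1000·9.81·1.305 = 30570 Pa.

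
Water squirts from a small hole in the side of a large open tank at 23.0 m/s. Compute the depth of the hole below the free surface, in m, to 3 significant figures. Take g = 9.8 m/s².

h ≈ 27.0 m

Inverting v = √(2gh) gives h = v² / 2g.
h = 23.0²/(2·9.8) = 529/19.60 = 27.0 m.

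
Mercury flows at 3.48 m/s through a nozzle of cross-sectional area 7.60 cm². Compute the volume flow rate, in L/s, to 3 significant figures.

Q = A·v = 0.000760 m² × 3.48 m/s = 0.00264 m³/s.
Converting: 0.00264 m³/s × 1000 = 2.64 L/s.

Q = 2.64 L/s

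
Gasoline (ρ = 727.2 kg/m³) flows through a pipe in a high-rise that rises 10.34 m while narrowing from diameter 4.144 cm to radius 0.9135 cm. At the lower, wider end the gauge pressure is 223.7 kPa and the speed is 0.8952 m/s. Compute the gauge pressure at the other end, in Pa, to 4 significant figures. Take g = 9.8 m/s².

The volume flow rate is constant, so v₂ = (A₁/A₂)v₁ = (13.49/2.622)·0.8952 = 4.606 m/s.
Applying Bernoulli between the two ends and solving for P₂: P₂ = P₁ + ½ρ(v₁² − v₂²) − ρgΔh.
P₂ = 223700 + ½·727.2·(0.8952² − 4.606²) − 727.2·9.8·(+10.34) = 223700 + (-7421) − (73690) = 142600 Pa.

P₂ ≈ 142600 Pa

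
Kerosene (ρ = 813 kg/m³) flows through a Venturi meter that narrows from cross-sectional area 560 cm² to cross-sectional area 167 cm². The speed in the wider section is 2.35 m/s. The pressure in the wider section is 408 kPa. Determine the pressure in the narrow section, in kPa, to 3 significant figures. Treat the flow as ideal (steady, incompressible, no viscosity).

Continuity gives A₁v₁ = A₂v₂, so v₂ = (560 cm²)/(167 cm²) × 2.35 m/s = 7.88 m/s.
With no height change, Bernoulli's equation is P₁ + ½ρv₁² = P₂ + ½ρv₂².
P₂ = P₁ − ½ρ(v₂² − v₁²) = 408000 − ½·813·(7.88² − 2.35²) = 408000 − 23000 = 385000 Pa.

P₂ ≈ 385 kPa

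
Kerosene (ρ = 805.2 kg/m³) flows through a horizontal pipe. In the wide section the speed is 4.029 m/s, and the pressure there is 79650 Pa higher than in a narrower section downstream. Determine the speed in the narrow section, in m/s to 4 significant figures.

v₂ = 14.63 m/s

Horizontal Bernoulli: P₁ + ½ρv₁² = P₂ + ½ρv₂², so v₂² = v₁² + 2(P₁ − P₂)/ρ.
v₂ = √(4.029² + 2·79650/805.2) = √(16.23 + 197.8) = 14.63 m/s.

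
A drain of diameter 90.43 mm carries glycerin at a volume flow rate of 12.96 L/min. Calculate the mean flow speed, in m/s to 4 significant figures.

v = 0.03363 m/s

Q = 12.96 L/min = 0.0002160 m³/s.
v = Q/A = 0.0002160 / 0.006423 = 0.03363 m/s.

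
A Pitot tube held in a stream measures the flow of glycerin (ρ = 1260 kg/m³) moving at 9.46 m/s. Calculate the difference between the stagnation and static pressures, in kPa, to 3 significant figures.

ΔP ≈ 56.4 kPa

The dynamic pressure equals the rise in static pressure at the stagnation point: ΔP = ½ρv².
ΔP = ½·1260·9.46² = 56400 Pa.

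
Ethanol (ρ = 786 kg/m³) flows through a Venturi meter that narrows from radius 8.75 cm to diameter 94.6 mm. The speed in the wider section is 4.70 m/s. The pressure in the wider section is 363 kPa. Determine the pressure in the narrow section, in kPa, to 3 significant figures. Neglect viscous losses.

Continuity gives A₁v₁ = A₂v₂, so v₂ = (241 cm²)/(70.3 cm²) × 4.70 m/s = 16.1 m/s.
The pipe is horizontal, so Bernoulli reduces to P₁ + ½ρv₁² = P₂ + ½ρv₂².
P₂ = P₁ − ½ρ(v₂² − v₁²) = 363000 − ½·786·(16.1² − 4.70²) = 363000 − 93000 = 270000 Pa.

P₂ ≈ 270 kPa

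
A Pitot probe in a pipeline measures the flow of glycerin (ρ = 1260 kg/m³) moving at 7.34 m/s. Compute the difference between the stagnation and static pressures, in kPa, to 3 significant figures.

Bernoulli between the free stream and the stagnation point: ½ρv² = P_stag − P_static.
ΔP = ½·1260·7.34² = 33900 Pa.

ΔP = 33.9 kPa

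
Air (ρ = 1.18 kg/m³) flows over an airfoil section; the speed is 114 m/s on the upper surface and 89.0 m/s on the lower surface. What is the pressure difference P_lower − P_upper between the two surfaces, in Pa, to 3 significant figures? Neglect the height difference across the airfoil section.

The pressure is lower where the speed is higher: ΔP = ½ρ(v_up² − v_low²).
ΔP = ½·1.18·(114² − 89.0²) = 2990 Pa.

ΔP ≈ 2990 Pa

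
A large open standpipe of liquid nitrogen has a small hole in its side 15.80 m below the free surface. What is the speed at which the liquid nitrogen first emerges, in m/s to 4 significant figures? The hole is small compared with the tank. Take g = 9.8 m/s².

With the surface at rest and both surface and jet at atmospheric pressure, Bernoulli gives ρg h = ½ρv², so v = √(2gh) = √(2·9.8·15.80) = 17.60 m/s.

17.60 m/s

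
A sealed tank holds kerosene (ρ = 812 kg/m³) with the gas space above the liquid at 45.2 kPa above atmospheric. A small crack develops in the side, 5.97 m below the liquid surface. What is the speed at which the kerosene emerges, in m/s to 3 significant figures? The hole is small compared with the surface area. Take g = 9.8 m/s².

v ≈ 15.1 m/s

Take point 1 at the surface (v₁ ≈ 0) and point 2 at the hole (at atmospheric pressure). Bernoulli: P₁ + ρg h = P_atm + ½ρv₂².
With P₁ − P_atm = 45200 Pa, v₂ = √(2gh + 2ΔP/ρ) = √(2·9.8·5.97 + 2·45200/812) = 15.1 m/s.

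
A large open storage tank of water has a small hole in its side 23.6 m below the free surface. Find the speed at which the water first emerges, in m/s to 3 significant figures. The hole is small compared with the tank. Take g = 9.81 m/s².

v ≈ 21.5 m/s

With the surface at rest and both surface and jet at atmospheric pressure, Bernoulli gives ρg h = ½ρv², so v = √(2gh) = √(2·9.81·23.6) = 21.5 m/s.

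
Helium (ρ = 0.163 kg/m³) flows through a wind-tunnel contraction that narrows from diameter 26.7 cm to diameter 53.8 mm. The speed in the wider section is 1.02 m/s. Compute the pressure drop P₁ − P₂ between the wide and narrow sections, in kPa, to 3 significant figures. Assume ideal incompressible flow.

ΔP ≈ 0.0514 kPa

The volume flow rate is constant, so v₂ = (A₁/A₂)v₁ = (560/22.7)·1.02 = 25.1 m/s.
Bernoulli (h₁ = h₂): P₁ − P₂ = ½ρ(v₂² − v₁²).
P₁ − P₂ = ½·0.163·(25.1² − 1.02²) = ½·0.163·630 = 51.4 Pa.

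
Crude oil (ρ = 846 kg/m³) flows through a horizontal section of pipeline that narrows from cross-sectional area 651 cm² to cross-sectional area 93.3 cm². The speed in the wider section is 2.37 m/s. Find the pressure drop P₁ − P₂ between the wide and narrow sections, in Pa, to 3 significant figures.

Mass conservation (A₁v₁ = A₂v₂) gives v₂ = 2.37 × 651/93.3 = 16.5 m/s.
The pipe is horizontal, so Bernoulli reduces to P₁ + ½ρv₁² = P₂ + ½ρv₂².
P₁ − P₂ = ½·846·(16.5² − 2.37²) = ½·846·268 = 113000 Pa.

ΔP ≈ 113000 Pa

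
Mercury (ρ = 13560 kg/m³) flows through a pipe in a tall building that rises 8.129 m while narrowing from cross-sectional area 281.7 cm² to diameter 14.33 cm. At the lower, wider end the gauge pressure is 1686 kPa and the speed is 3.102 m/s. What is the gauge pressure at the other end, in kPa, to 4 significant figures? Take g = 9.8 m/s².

Mass conservation (A₁v₁ = A₂v₂) gives v₂ = 3.102 × 281.7/161.3 = 5.418 m/s.
Energy conservation along the streamline gives P₂ = P₁ − ½ρ(v₂² − v₁²) − ρg(h₂ − h₁).
P₂ = 1686000 + ½·13560·(3.102² − 5.418²) − 13560·9.8·(+8.129) = 1686000 + (-133800) − (1080000) = 472000 Pa.

P₂ ≈ 472.0 kPa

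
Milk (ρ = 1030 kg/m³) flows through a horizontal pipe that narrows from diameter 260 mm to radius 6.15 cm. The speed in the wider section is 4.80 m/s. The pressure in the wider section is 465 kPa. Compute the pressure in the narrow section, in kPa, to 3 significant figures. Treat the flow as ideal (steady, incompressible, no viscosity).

P₂ ≈ 240 kPa

The volume flow rate is constant, so v₂ = (A₁/A₂)v₁ = (531/119)·4.80 = 21.4 m/s.
The pipe is horizontal, so Bernoulli reduces to P₁ + ½ρv₁² = P₂ + ½ρv₂².
P₂ = P₁ − ½ρ(v₂² − v₁²) = 465000 − ½·1030·(21.4² − 4.80²) = 465000 − 225000 = 240000 Pa.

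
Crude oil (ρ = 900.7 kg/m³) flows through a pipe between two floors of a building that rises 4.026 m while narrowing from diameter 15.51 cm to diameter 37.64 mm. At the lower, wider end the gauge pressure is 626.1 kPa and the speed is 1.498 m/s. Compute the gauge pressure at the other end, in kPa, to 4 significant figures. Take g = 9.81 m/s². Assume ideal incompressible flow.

P₂ ≈ 300.2 kPa

By continuity, v₂ = v₁·A₁/A₂ = 1.498·(188.9/11.13) = 25.44 m/s.
Bernoulli: P₁ + ½ρv₁² + ρg h₁ = P₂ + ½ρv₂² + ρg h₂, so P₂ = P₁ + ½ρ(v₁² − v₂²) − ρg(h₂ − h₁).
P₂ = 626100 + ½·900.7·(1.498² − 25.44²) − 900.7·9.81·(+4.026) = 626100 + (-290300) − (35570) = 300200 Pa.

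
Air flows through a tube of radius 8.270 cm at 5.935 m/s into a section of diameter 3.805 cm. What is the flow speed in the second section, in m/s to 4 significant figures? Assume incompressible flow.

v₂ = 112.1 m/s

Continuity gives A₁v₁ = A₂v₂, so v₂ = (214.9 cm²)/(11.37 cm²) × 5.935 m/s = 112.1 m/s.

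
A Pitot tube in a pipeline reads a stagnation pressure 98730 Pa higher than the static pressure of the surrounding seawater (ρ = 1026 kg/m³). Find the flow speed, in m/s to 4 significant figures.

Bernoulli between the free stream and the stagnation point: ½ρv² = P_stag − P_static.
v = √(2ΔP/ρ) = √(2·98730/1026) = 13.87 m/s.

13.87 m/s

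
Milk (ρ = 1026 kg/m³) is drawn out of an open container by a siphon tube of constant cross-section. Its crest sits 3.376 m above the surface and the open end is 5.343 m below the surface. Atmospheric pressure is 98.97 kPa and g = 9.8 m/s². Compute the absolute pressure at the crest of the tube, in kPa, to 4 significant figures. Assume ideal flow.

P_top ≈ 11.30 kPa

Bernoulli surface→outlet gives ½v² = g·h_out, so v = √(2·9.8·5.343) = 10.23 m/s.
The bore is uniform, so the speed at the crest is the same v. Bernoulli surface→crest: P_atm = P_top + ½ρv² + ρg·h_top.
P_top = 98970 − ½·1026·10.23² − 1026·9.8·3.376 = 11300 Pa.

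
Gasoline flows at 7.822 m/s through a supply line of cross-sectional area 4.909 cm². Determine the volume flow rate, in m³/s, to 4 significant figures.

Q = A·v = 0.0004909 m² × 7.822 m/s = 0.003840 m³/s.

Q ≈ 0.003840 m³/s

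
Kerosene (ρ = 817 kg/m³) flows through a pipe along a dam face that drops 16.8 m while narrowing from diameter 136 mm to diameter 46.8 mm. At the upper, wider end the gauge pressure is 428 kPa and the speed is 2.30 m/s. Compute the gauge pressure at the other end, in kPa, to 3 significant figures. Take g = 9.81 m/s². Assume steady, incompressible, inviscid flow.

Continuity gives A₁v₁ = A₂v₂, so v₂ = (145 cm²)/(17.2 cm²) × 2.30 m/s = 19.4 m/s.
Bernoulli: P₁ + ½ρv₁² + ρg h₁ = P₂ + ½ρv₂² + ρg h₂, so P₂ = P₁ + ½ρ(v₁² − v₂²) − ρg(h₂ − h₁).
P₂ = 428000 + ½·817·(2.30² − 19.4²) − 817·9.81·(−16.8) = 428000 + (-152000) − (-135000) = 411000 Pa.

P₂ ≈ 411 kPa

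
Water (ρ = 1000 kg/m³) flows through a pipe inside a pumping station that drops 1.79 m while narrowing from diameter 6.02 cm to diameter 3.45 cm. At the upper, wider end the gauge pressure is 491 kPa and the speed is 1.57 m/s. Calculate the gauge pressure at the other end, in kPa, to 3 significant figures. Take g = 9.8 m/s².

Mass conservation (A₁v₁ = A₂v₂) gives v₂ = 1.57 × 28.5/9.35 = 4.78 m/s.
Energy conservation along the streamline gives P₂ = P₁ − ½ρ(v₂² − v₁²) − ρg(h₂ − h₁).
P₂ = 491000 + ½·1000·(1.57² − 4.78²) − 1000·9.8·(−1.79) = 491000 + (-10200) − (-17500) = 498000 Pa.

P₂ ≈ 498 kPa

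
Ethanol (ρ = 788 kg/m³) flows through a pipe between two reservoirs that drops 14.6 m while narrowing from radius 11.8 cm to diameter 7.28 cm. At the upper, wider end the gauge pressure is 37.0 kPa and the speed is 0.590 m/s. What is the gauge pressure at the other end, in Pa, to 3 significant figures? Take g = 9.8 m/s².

P₂ ≈ 135000 Pa

Mass conservation (A₁v₁ = A₂v₂) gives v₂ = 0.590 × 437/41.6 = 6.20 m/s.
Bernoulli: P₁ + ½ρv₁² + ρg h₁ = P₂ + ½ρv₂² + ρg h₂, so P₂ = P₁ + ½ρ(v₁² − v₂²) − ρg(h₂ − h₁).
P₂ = 37000 + ½·788·(0.590² − 6.20²) − 788·9.8·(−14.6) = 37000 + (-15000) − (-113000) = 135000 Pa.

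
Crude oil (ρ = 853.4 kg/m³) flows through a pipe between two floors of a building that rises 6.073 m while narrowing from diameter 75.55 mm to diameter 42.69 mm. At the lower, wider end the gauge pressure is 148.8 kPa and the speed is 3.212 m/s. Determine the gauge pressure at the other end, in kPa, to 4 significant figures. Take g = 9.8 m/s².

59.23 kPa

The volume flow rate is constant, so v₂ = (A₁/A₂)v₁ = (44.83/14.31)·3.212 = 10.06 m/s.
Bernoulli: P₁ + ½ρv₁² + ρg h₁ = P₂ + ½ρv₂² + ρg h₂, so P₂ = P₁ + ½ρ(v₁² − v₂²) − ρg(h₂ − h₁).
P₂ = 148800 + ½·853.4·(3.212² − 10.06²) − 853.4·9.8·(+6.073) = 148800 + (-38780) − (50790) = 59230 Pa.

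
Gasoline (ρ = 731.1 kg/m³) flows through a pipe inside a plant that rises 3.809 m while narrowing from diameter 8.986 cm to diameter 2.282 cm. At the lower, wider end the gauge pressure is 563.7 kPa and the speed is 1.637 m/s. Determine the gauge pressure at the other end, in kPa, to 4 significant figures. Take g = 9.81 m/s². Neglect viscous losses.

Continuity gives A₁v₁ = A₂v₂, so v₂ = (63.42 cm²)/(4.090 cm²) × 1.637 m/s = 25.38 m/s.
Applying Bernoulli between the two ends and solving for P₂: P₂ = P₁ + ½ρ(v₁² − v₂²) − ρgΔh.
P₂ = 563700 + ½·731.1·(1.637² − 25.38²) − 731.1·9.81·(+3.809) = 563700 + (-234600) − (27320) = 301800 Pa.

301.8 kPa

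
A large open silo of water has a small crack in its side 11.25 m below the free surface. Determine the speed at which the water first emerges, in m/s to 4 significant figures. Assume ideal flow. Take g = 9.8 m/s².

v ≈ 14.85 m/s

Bernoulli from surface to hole (P equal, v_surface ≈ 0): v = √(2gh) = √(2×9.8×11.25) = 14.85 m/s.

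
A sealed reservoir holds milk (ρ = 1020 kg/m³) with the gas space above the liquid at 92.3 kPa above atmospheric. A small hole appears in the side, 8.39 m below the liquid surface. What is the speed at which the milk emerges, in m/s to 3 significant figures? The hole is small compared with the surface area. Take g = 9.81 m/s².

v = 18.6 m/s

Take point 1 at the surface (v₁ ≈ 0) and point 2 at the hole (at atmospheric pressure). Bernoulli: P₁ + ρg h = P_atm + ½ρv₂².
With P₁ − P_atm = 92300 Pa, v₂ = √(2gh + 2ΔP/ρ) = √(2·9.81·8.39 + 2·92300/1020) = 18.6 m/s.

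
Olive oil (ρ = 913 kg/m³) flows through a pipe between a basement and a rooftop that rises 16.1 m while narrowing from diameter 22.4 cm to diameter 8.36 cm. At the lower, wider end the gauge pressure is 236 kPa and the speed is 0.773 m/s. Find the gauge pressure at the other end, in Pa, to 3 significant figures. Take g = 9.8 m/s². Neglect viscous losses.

By continuity, v₂ = v₁·A₁/A₂ = 0.773·(394/54.9) = 5.55 m/s.
Energy conservation along the streamline gives P₂ = P₁ − ½ρ(v₂² − v₁²) − ρg(h₂ − h₁).
P₂ = 236000 + ½·913·(0.773² − 5.55²) − 913·9.8·(+16.1) = 236000 + (-13800) − (144000) = 78200 Pa.

P₂ ≈ 78200 Pa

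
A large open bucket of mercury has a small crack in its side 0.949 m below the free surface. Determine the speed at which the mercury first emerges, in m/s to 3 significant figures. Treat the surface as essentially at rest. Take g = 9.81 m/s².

v = 4.32 m/s

With the surface at rest and both surface and jet at atmospheric pressure, Bernoulli gives ρg h = ½ρv², so v = √(2gh) = √(2·9.81·0.949) = 4.32 m/s.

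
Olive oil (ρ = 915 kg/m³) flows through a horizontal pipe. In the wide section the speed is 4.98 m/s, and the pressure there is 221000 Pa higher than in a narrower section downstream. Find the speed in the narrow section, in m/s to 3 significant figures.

v₂ ≈ 22.5 m/s

Along the level pipe P + ½ρv² is conserved, hence v₂² = v₁² + 2(P₁ − P₂)/ρ.
v₂ = √(4.98² + 2·221000/915) = √(24.8 + 483) = 22.5 m/s.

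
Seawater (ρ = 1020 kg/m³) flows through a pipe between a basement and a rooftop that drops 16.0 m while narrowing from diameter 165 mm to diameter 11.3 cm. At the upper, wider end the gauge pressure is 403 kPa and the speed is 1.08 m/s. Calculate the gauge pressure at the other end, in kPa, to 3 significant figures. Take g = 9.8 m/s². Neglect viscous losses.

Mass conservation (A₁v₁ = A₂v₂) gives v₂ = 1.08 × 214/100 = 2.30 m/s.
Bernoulli: P₁ + ½ρv₁² + ρg h₁ = P₂ + ½ρv₂² + ρg h₂, so P₂ = P₁ + ½ρ(v₁² − v₂²) − ρg(h₂ − h₁).
P₂ = 403000 + ½·1020·(1.08² − 2.30²) − 1020·9.8·(−16.0) = 403000 + (-2110) − (-160000) = 561000 Pa.

P₂ ≈ 561 kPa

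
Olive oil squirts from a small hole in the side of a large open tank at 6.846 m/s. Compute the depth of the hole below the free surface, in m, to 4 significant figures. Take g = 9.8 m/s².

h = 2.391 m

Torricelli: v = √(2gh), so h = v²/(2g).
h = 6.846²/(2·9.8) = 46.87/19.60 = 2.391 m.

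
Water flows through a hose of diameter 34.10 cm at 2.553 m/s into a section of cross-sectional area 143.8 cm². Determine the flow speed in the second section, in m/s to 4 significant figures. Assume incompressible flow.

16.21 m/s

The volume flow rate is constant, so v₂ = (A₁/A₂)v₁ = (913.3/143.8)·2.553 = 16.21 m/s.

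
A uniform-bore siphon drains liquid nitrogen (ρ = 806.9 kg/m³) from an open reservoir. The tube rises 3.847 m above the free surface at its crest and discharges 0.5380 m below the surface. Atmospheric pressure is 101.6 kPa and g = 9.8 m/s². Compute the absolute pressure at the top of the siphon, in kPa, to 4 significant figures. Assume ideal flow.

66.93 kPa

From the surface to the outlet (both open to atmosphere, surface at rest): v = √(2g·h_out) = √(2·9.8·0.5380) = 3.247 m/s.
With constant cross-section the crest speed equals v; applying Bernoulli from the surface up to the crest, P_top = P_atm − ½ρv² − ρg·h_top.
P_top = 101600 − ½·806.9·3.247² − 806.9·9.8·3.847 = 66930 Pa.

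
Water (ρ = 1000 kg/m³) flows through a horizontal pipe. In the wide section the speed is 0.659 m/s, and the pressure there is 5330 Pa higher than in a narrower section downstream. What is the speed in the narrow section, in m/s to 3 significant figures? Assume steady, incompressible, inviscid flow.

v₂ ≈ 3.33 m/s

Along the level pipe P + ½ρv² is conserved, hence v₂² = v₁² + 2(P₁ − P₂)/ρ.
v₂ = √(0.659² + 2·5330/1000) = √(0.434 + 10.7) = 3.33 m/s.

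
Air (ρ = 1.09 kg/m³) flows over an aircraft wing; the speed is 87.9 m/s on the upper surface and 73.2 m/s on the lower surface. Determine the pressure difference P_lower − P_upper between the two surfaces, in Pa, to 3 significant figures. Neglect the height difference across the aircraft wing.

ΔP ≈ 1290 Pa

With negligible Δh, P + ½ρv² is constant, so P_low − P_up = ½ρ(v_up² − v_low²).
ΔP = ½·1.09·(87.9² − 73.2²) = 1290 Pa.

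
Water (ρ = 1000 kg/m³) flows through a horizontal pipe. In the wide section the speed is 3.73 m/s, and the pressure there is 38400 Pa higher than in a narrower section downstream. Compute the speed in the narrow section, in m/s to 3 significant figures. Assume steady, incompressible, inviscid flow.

9.52 m/s

With h₁ = h₂, rearranging Bernoulli gives v₂ = √(v₁² + 2ΔP/ρ).
v₂ = √(3.73² + 2·38400/1000) = √(13.9 + 76.8) = 9.52 m/s.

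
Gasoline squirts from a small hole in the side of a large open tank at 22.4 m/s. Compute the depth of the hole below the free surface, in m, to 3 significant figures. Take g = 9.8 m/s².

h = 25.6 m

Inverting v = √(2gh) gives h = v² / 2g.
h = 22.4²/(2·9.8) = 502/19.60 = 25.6 m.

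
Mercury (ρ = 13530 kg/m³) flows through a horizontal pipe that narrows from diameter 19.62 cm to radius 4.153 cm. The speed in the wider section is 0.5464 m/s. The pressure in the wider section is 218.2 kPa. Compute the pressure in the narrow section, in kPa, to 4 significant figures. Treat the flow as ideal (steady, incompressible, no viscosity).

P₂ ≈ 157.3 kPa

By continuity, v₂ = v₁·A₁/A₂ = 0.5464·(302.3/54.18) = 3.049 m/s.
With no height change, Bernoulli's equation is P₁ + ½ρv₁² = P₂ + ½ρv₂².
P₂ = P₁ − ½ρ(v₂² − v₁²) = 218200 − ½·13530·(3.049² − 0.5464²) = 218200 − 60860 = 157300 Pa.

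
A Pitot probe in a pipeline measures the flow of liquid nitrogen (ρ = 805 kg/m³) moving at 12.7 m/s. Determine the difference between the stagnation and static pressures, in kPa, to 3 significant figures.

The dynamic pressure equals the rise in static pressure at the stagnation point: ΔP = ½ρv².
ΔP = ½·805·12.7² = 64900 Pa.

64.9 kPa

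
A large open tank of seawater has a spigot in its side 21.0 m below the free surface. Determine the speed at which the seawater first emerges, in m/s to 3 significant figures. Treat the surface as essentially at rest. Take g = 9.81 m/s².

v ≈ 20.3 m/s

Torricelli's result v = √(2gh) gives v = √(2·9.81·21.0) = 20.3 m/s.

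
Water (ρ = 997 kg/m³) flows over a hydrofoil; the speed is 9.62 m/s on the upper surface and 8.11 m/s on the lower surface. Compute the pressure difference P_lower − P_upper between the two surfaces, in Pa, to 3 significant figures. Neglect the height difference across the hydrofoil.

13300 Pa

Bernoulli (same height): P_lower − P_upper = ½ρ(v_upper² − v_lower²).
ΔP = ½·997·(9.62² − 8.11²) = 13300 Pa.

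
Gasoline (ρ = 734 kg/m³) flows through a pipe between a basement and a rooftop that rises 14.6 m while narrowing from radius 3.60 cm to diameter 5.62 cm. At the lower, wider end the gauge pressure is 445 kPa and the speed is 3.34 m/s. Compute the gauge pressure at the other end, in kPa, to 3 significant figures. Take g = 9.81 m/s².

The volume flow rate is constant, so v₂ = (A₁/A₂)v₁ = (40.7/24.8)·3.34 = 5.48 m/s.
Applying Bernoulli between the two ends and solving for P₂: P₂ = P₁ + ½ρ(v₁² − v₂²) − ρgΔh.
P₂ = 445000 + ½·734·(3.34² − 5.48²) − 734·9.81·(+14.6) = 445000 + (-6940) − (105000) = 333000 Pa.

P₂ ≈ 333 kPa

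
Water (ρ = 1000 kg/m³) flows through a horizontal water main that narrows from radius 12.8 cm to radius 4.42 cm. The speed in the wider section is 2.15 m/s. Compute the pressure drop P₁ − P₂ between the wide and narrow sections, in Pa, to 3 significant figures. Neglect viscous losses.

Continuity gives A₁v₁ = A₂v₂, so v₂ = (515 cm²)/(61.4 cm²) × 2.15 m/s = 18.0 m/s.
Bernoulli (h₁ = h₂): P₁ − P₂ = ½ρ(v₂² − v₁²).
P₁ − P₂ = ½·1000·(18.0² − 2.15²) = ½·1000·320 = 160000 Pa.

ΔP = 160000 Pa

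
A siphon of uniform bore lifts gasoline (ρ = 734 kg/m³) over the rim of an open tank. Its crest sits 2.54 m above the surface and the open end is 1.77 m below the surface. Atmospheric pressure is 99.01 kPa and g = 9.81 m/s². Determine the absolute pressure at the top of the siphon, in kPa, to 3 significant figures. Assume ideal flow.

The outlet speed comes from Torricelli: v = √(2g·1.77) = 5.89 m/s.
With constant cross-section the crest speed equals v; applying Bernoulli from the surface up to the crest, P_top = P_atm − ½ρv² − ρg·h_top.
P_top = 99010 − ½·734·5.89² − 734·9.81·2.54 = 68000 Pa.

P_top ≈ 68.0 kPa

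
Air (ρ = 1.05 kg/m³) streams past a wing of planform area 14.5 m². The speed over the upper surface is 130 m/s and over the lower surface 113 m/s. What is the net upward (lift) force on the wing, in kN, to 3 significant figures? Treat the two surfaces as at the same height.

The faster flow above has the lower pressure; Bernoulli (same height) gives ΔP = ½ρ(v_up² − v_low²).
ΔP = ½·1.05·(130² − 113²) = 2170 Pa.
Lift = ΔP · A = 2170 × 14.5 = 31400 N.

F ≈ 31.4 kN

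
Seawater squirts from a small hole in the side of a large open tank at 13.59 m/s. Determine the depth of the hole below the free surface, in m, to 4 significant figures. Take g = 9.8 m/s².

Torricelli: v = √(2gh), so h = v²/(2g).
h = 13.59²/(2·9.8) = 184.7/19.60 = 9.423 m.

h ≈ 9.423 m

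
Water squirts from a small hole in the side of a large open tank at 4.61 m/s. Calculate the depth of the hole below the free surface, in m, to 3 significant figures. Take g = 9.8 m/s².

h ≈ 1.08 m

For a small hole in a large open tank, ½v² = gh, giving h = v²/(2g).
h = 4.61²/(2·9.8) = 21.3/19.60 = 1.08 m.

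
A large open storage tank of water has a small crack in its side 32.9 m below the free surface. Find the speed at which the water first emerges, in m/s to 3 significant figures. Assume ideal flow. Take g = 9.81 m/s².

Bernoulli from surface to hole (P equal, v_surface ≈ 0): v = √(2gh) = √(2×9.81×32.9) = 25.4 m/s.

25.4 m/s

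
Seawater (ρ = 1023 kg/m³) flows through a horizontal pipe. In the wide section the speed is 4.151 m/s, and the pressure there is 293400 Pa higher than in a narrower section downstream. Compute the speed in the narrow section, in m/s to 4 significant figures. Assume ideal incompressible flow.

Horizontal Bernoulli: P₁ + ½ρv₁² = P₂ + ½ρv₂², so v₂² = v₁² + 2(P₁ − P₂)/ρ.
v₂ = √(4.151² + 2·293400/1023) = √(17.23 + 573.6) = 24.31 m/s.

v₂ = 24.31 m/s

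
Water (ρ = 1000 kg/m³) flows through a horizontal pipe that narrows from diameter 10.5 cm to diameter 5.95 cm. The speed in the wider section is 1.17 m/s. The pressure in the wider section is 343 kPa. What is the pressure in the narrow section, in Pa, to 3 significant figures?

Mass conservation (A₁v₁ = A₂v₂) gives v₂ = 1.17 × 86.6/27.8 = 3.64 m/s.
The pipe is horizontal, so Bernoulli reduces to P₁ + ½ρv₁² = P₂ + ½ρv₂².
P₂ = P₁ − ½ρ(v₂² − v₁²) = 343000 − ½·1000·(3.64² − 1.17²) = 343000 − 5950 = 337000 Pa.

P₂ ≈ 337000 Pa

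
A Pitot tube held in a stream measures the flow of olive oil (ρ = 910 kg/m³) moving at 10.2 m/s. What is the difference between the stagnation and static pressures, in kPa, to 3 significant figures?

At the stagnation point the flow is brought to rest, so Bernoulli gives P_stag − P_static = ½ρv².
ΔP = ½·910·10.2² = 47300 Pa.

47.3 kPa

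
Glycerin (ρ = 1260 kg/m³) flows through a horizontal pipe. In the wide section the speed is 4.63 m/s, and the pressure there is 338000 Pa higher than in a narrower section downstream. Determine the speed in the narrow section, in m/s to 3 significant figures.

Horizontal Bernoulli: P₁ + ½ρv₁² = P₂ + ½ρv₂², so v₂² = v₁² + 2(P₁ − P₂)/ρ.
v₂ = √(4.63² + 2·338000/1260) = √(21.4 + 537) = 23.6 m/s.

23.6 m/s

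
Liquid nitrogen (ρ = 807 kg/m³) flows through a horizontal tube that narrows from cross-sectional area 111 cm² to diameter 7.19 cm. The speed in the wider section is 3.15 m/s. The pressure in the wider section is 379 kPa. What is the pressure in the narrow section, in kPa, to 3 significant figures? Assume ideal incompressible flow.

P₂ = 353 kPa

Continuity gives A₁v₁ = A₂v₂, so v₂ = (111 cm²)/(40.6 cm²) × 3.15 m/s = 8.61 m/s.
With no height change, Bernoulli's equation is P₁ + ½ρv₁² = P₂ + ½ρv₂².
P₂ = P₁ − ½ρ(v₂² − v₁²) = 379000 − ½·807·(8.61² − 3.15²) = 379000 − 25900 = 353000 Pa.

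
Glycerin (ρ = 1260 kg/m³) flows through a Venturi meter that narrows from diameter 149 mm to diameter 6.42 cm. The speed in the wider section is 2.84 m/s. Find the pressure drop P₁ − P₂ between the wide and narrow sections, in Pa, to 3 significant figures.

ΔP = 142000 Pa

The volume flow rate is constant, so v₂ = (A₁/A₂)v₁ = (174/32.4)·2.84 = 15.3 m/s.
The pipe is horizontal, so Bernoulli reduces to P₁ + ½ρv₁² = P₂ + ½ρv₂².
P₁ − P₂ = ½·1260·(15.3² − 2.84²) = ½·1260·226 = 142000 Pa.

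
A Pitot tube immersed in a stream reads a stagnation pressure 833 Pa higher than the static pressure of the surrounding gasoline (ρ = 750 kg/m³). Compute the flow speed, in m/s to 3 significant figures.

The dynamic pressure equals the rise in static pressure at the stagnation point: ΔP = ½ρv².
v = √(2ΔP/ρ) = √(2·833/750) = 1.49 m/s.

v = 1.49 m/s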